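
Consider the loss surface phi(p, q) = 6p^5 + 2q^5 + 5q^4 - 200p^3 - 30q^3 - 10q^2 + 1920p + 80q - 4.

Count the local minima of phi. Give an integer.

phi separates as a function of p plus a function of q, so ∇phi=0 decouples.
∂phi/∂p = 30(p - 4)(p - 2)(p + 2)(p + 4) = 0 at p ∈ {-4, -2, 2, 4}; ∂phi/∂q = 10(q - 2)(q - 1)(q + 1)(q + 4) = 0 at q ∈ {-4, -1, 1, 2}.
The Hessian is diagonal: diag(phi_pp, phi_qq). Second derivatives: phi_pp(-4)=-2880, phi_pp(-2)=1440, phi_pp(2)=-1440, phi_pp(4)=2880; phi_qq(-4)=-900, phi_qq(-1)=180, phi_qq(1)=-100, phi_qq(2)=180.
Local minima occur where both diagonal entries positive: (-2, -1), (-2, 2), (4, -1), (4, 2). Count: 4.

4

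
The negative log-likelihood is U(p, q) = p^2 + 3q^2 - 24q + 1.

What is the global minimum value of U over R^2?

U(p,q) separates as A(p) + B(q) + 1, so its minimum is min A + min B + 1.
A'(p) = 2p vanishes at p ∈ {0}; B'(q) = 6q - 24 vanishes at q ∈ {4}.
Local minima of A (where A''>0): A(0)=0. Local minima of B: B(4)=-48.
So the global minimum of U is A(0) + B(4) + 1 = 0 − 48 + 1 = -47, attained at (0, 4).

-47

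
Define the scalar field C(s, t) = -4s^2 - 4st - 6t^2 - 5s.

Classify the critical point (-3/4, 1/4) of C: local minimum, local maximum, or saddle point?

The Hessian of C is constant: H = [[-8, -4], [-4, -12]].
det(H) = (-8)·(-12) − (-4)² = 80.
det(H) > 0 and tr(H) = -20 < 0, so H is negative definite and the point is a local maximum.

local maximum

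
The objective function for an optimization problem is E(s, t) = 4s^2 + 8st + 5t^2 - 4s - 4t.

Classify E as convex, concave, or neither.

convex

E is quadratic, so its Hessian is the constant matrix H = [[8, 8], [8, 10]].
det(H) = 16, tr(H) = 18.
det(H) > 0 and tr(H) > 0, so H is positive definite everywhere: convex.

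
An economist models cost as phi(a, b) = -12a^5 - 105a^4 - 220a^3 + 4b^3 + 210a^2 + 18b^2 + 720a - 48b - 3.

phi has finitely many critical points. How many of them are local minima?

phi separates as a function of a plus a function of b, so ∇phi=0 decouples.
∂phi/∂a = -60(a - 1)(a + 1)(a + 3)(a + 4) = 0 at a ∈ {-4, -3, -1, 1}; ∂phi/∂b = 12(b - 1)(b + 4) = 0 at b ∈ {-4, 1}.
The Hessian is diagonal: diag(phi_aa, phi_bb). Second derivatives: phi_aa(-4)=900, phi_aa(-3)=-480, phi_aa(-1)=720, phi_aa(1)=-2400; phi_bb(-4)=-60, phi_bb(1)=60.
Local minima occur where both diagonal entries positive: (-4, 1), (-1, 1). Count: 2.

2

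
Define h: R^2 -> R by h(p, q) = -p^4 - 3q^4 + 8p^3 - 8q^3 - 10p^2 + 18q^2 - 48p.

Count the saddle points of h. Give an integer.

4

h separates as a function of p plus a function of q, so ∇h=0 decouples.
∂h/∂p = -4(p - 4)(p - 3)(p + 1) = 0 at p ∈ {-1, 3, 4}; ∂h/∂q = -12q(q - 1)(q + 3) = 0 at q ∈ {-3, 0, 1}.
The Hessian is diagonal: diag(h_pp, h_qq). Second derivatives: h_pp(-1)=-80, h_pp(3)=16, h_pp(4)=-20; h_qq(-3)=-144, h_qq(0)=36, h_qq(1)=-48.
Saddle points occur where the two diagonal entries have opposite signs: (-1, 0), (3, -3), (3, 1), (4, 0). Count: 4.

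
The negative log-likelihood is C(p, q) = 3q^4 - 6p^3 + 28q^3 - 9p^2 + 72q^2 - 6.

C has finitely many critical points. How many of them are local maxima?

C separates as a function of p plus a function of q, so ∇C=0 decouples.
∂C/∂p = -18p(p + 1) = 0 at p ∈ {-1, 0}; ∂C/∂q = 12q(q + 3)(q + 4) = 0 at q ∈ {-4, -3, 0}.
The Hessian is diagonal: diag(C_pp, C_qq). Second derivatives: C_pp(-1)=18, C_pp(0)=-18; C_qq(-4)=48, C_qq(-3)=-36, C_qq(0)=144.
Local maxima occur where both diagonal entries negative: (0, -3). Count: 1.

1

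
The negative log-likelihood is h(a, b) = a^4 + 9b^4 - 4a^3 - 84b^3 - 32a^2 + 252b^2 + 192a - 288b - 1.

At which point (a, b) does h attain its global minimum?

h(a,b) separates as P(a) + Q(b) − 1, so its minimum is min P + min Q − 1.
P'(a) = 4(a - 4)(a - 3)(a + 4) vanishes at a ∈ {-4, 3, 4}; Q'(b) = 36(b - 4)(b - 2)(b - 1) vanishes at b ∈ {1, 2, 4}.
Local minima of P (where P''>0): P(-4)=-768, P(4)=256. Local minima of Q: Q(1)=-111, Q(4)=-192.
So the global minimum of h is P(-4) + Q(4) − 1 = -768 − 192 − 1 = -961, attained at (-4, 4).

(-4, 4)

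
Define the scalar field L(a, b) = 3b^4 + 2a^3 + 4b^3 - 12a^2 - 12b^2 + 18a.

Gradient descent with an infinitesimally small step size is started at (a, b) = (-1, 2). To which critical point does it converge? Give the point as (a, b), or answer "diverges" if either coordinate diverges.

diverges

L is separable, so gradient descent decouples: a follows -∂L/∂a, b follows -∂L/∂b.
∂L/∂a = 6(a - 3)(a - 1); at a=-1 this is 48, so a decreases.
∂L/∂b = 12b(b - 1)(b + 2); at b=2 this is 96, so b decreases.
The a-coordinate has no critical point in that direction and runs off to infinity.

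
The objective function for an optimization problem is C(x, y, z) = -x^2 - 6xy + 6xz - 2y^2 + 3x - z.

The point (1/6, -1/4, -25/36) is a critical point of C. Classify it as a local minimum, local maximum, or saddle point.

The Hessian is constant: H = [[-2, -6, 6], [-6, -4, 0], [6, 0, 0]].
Leading principal minors: Δ₁ = -2, Δ₂ = -28, Δ₃ = 144.
The minors fit neither the all-positive nor the alternating-sign pattern, so H is indefinite: a saddle point.

saddle point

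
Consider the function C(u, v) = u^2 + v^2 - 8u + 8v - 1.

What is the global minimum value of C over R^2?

C(u,v) separates as P(u) + Q(v) − 1, so its minimum is min P + min Q − 1.
P'(u) = 2u - 8 vanishes at u ∈ {4}; Q'(v) = 2v + 8 vanishes at v ∈ {-4}.
Local minima of P (where P''>0): P(4)=-16. Local minima of Q: Q(-4)=-16.
So the global minimum of C is P(4) + Q(-4) − 1 = -16 − 16 − 1 = -33, attained at (4, -4).

-33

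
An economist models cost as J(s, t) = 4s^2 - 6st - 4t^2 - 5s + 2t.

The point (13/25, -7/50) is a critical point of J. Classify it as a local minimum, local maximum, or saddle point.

The Hessian of J is constant: H = [[8, -6], [-6, -8]].
det(H) = 8·(-8) − (-6)² = -100.
Since det(H) < 0, H is indefinite and the critical point is a saddle point.

saddle point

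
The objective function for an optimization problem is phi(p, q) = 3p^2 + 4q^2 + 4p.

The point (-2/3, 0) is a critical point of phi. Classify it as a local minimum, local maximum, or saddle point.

local minimum

The Hessian of phi is constant: H = [[6, 0], [0, 8]].
det(H) = 6·8 − 0² = 48.
det(H) > 0 and tr(H) = 14 > 0, so H is positive definite and the point is a local minimum.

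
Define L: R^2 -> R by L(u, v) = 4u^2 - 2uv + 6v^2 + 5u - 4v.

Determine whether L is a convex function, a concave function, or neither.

convex

L is quadratic, so its Hessian is the constant matrix H = [[8, -2], [-2, 12]].
det(H) = 92, tr(H) = 20.
det(H) > 0 and tr(H) > 0, so H is positive definite everywhere: convex.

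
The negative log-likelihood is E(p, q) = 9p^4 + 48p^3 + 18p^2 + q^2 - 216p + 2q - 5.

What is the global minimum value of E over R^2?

-147

E(p,q) separates as A(p) + B(q) − 5, so its minimum is min A + min B − 5.
A'(p) = 36(p - 1)(p + 2)(p + 3) vanishes at p ∈ {-3, -2, 1}; B'(q) = 2q + 2 vanishes at q ∈ {-1}.
Local minima of A (where A''>0): A(-3)=243, A(1)=-141. Local minima of B: B(-1)=-1.
So the global minimum of E is A(1) + B(-1) − 5 = -141 − 1 − 5 = -147, attained at (1, -1).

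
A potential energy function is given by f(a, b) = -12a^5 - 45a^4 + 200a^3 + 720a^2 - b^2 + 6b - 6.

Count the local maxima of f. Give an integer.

f separates as a function of a plus a function of b, so ∇f=0 decouples.
∂f/∂a = -60a(a - 3)(a + 2)(a + 4) = 0 at a ∈ {-4, -2, 0, 3}; ∂f/∂b = -2(b - 3) = 0 at b ∈ {3}.
The Hessian is diagonal: diag(f_aa, f_bb). Second derivatives: f_aa(-4)=3360, f_aa(-2)=-1200, f_aa(0)=1440, f_aa(3)=-6300; f_bb(3)=-2.
Local maxima occur where both diagonal entries negative: (-2, 3), (3, 3). Count: 2.

2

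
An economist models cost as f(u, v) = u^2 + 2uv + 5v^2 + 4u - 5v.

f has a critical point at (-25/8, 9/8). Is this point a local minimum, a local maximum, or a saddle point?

local minimum

The Hessian of f is constant: H = [[2, 2], [2, 10]].
det(H) = 2·10 − 2² = 16.
det(H) > 0 and tr(H) = 12 > 0, so H is positive definite and the point is a local minimum.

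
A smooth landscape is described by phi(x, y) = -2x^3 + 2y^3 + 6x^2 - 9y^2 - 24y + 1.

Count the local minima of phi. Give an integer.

1

phi separates as a function of x plus a function of y, so ∇phi=0 decouples.
∂phi/∂x = -6x(x - 2) = 0 at x ∈ {0, 2}; ∂phi/∂y = 6(y - 4)(y + 1) = 0 at y ∈ {-1, 4}.
The Hessian is diagonal: diag(phi_xx, phi_yy). Second derivatives: phi_xx(0)=12, phi_xx(2)=-12; phi_yy(-1)=-30, phi_yy(4)=30.
Local minima occur where both diagonal entries positive: (0, 4). Count: 1.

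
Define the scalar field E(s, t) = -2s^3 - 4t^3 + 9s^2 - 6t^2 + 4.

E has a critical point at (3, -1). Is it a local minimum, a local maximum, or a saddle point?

saddle point

The mixed partial ∂²E/∂s∂t is 0, so the Hessian at any point is diag(E_ss, E_tt) = diag(6(-2s + 3), -12(2t + 1)).
At (3, -1): H = diag(-18, 12).
The eigenvalues have opposite signs, so H is indefinite: a saddle point.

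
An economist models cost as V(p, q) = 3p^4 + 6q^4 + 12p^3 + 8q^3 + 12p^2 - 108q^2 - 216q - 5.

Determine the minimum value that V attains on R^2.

-923

V(p,q) separates as A(p) + B(q) − 5, so its minimum is min A + min B − 5.
A'(p) = 12p(p + 1)(p + 2) vanishes at p ∈ {-2, -1, 0}; B'(q) = 24(q - 3)(q + 1)(q + 3) vanishes at q ∈ {-3, -1, 3}.
Local minima of A (where A''>0): A(-2)=0, A(0)=0. Local minima of B: B(-3)=-54, B(3)=-918.
So the global minimum of V is A(-2) + B(3) − 5 = 0 − 918 − 5 = -923, attained at (-2, 3).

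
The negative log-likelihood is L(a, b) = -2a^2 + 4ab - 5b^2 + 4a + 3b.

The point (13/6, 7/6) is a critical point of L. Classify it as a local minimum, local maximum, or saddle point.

local maximum

The Hessian of L is constant: H = [[-4, 4], [4, -10]].
det(H) = (-4)·(-10) − 4² = 24.
det(H) > 0 and tr(H) = -14 < 0, so H is negative definite and the point is a local maximum.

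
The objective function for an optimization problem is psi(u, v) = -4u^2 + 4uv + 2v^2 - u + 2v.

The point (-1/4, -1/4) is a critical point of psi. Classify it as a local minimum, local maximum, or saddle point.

saddle point

The Hessian of psi is constant: H = [[-8, 4], [4, 4]].
det(H) = (-8)·4 − 4² = -48.
Since det(H) < 0, H is indefinite and the critical point is a saddle point.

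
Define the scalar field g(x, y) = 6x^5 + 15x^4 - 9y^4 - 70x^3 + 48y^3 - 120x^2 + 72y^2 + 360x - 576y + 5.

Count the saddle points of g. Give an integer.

6

g separates as a function of x plus a function of y, so ∇g=0 decouples.
∂g/∂x = 30(x - 2)(x - 1)(x + 2)(x + 3) = 0 at x ∈ {-3, -2, 1, 2}; ∂g/∂y = -36(y - 4)(y - 2)(y + 2) = 0 at y ∈ {-2, 2, 4}.
The Hessian is diagonal: diag(g_xx, g_yy). Second derivatives: g_xx(-3)=-600, g_xx(-2)=360, g_xx(1)=-360, g_xx(2)=600; g_yy(-2)=-864, g_yy(2)=288, g_yy(4)=-432.
Saddle points occur where the two diagonal entries have opposite signs: (-3, 2), (-2, -2), (-2, 4), (1, 2), (2, -2), (2, 4). Count: 6.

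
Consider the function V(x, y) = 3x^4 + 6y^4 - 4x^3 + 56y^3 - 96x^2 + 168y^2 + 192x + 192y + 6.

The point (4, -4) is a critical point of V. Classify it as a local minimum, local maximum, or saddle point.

The mixed partial ∂²V/∂x∂y is 0, so the Hessian at any point is diag(V_xx, V_yy) = diag(12(3x^2 - 2x - 16), 24(3y^2 + 14y + 14)).
At (4, -4): H = diag(288, 144).
Both eigenvalues are positive, so H is positive definite: a local minimum.

local minimum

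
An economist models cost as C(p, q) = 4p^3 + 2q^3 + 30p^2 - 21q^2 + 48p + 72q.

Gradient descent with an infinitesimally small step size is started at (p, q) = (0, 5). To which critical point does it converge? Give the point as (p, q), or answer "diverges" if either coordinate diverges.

C is separable, so gradient descent decouples: p follows -∂C/∂p, q follows -∂C/∂q.
∂C/∂p = 12(p + 1)(p + 4); at p=0 this is 48, so p decreases.
∂C/∂q = 6(q - 4)(q - 3); at q=5 this is 12, so q decreases.
p converges to its nearest critical value -1 (a local min of the p-part); q converges to 4. The iterate converges to (-1, 4).

(-1, 4)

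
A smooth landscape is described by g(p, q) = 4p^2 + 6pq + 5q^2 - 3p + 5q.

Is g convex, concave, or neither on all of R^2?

convex

g is quadratic, so its Hessian is the constant matrix H = [[8, 6], [6, 10]].
det(H) = 44, tr(H) = 18.
det(H) > 0 and tr(H) > 0, so H is positive definite everywhere: convex.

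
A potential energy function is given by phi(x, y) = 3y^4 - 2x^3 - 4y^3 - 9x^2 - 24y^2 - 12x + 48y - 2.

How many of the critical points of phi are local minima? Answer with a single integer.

2

phi separates as a function of x plus a function of y, so ∇phi=0 decouples.
∂phi/∂x = -6(x + 1)(x + 2) = 0 at x ∈ {-2, -1}; ∂phi/∂y = 12(y - 2)(y - 1)(y + 2) = 0 at y ∈ {-2, 1, 2}.
The Hessian is diagonal: diag(phi_xx, phi_yy). Second derivatives: phi_xx(-2)=6, phi_xx(-1)=-6; phi_yy(-2)=144, phi_yy(1)=-36, phi_yy(2)=48.
Local minima occur where both diagonal entries positive: (-2, -2), (-2, 2). Count: 2.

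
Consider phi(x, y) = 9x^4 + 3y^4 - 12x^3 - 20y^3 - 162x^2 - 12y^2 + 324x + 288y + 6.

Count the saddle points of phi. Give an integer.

4

phi separates as a function of x plus a function of y, so ∇phi=0 decouples.
∂phi/∂x = 36(x - 3)(x - 1)(x + 3) = 0 at x ∈ {-3, 1, 3}; ∂phi/∂y = 12(y - 4)(y - 3)(y + 2) = 0 at y ∈ {-2, 3, 4}.
The Hessian is diagonal: diag(phi_xx, phi_yy). Second derivatives: phi_xx(-3)=864, phi_xx(1)=-288, phi_xx(3)=432; phi_yy(-2)=360, phi_yy(3)=-60, phi_yy(4)=72.
Saddle points occur where the two diagonal entries have opposite signs: (-3, 3), (1, -2), (1, 4), (3, 3). Count: 4.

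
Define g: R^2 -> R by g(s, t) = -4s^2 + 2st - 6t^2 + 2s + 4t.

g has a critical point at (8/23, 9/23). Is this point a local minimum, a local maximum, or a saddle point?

local maximum

The Hessian of g is constant: H = [[-8, 2], [2, -12]].
det(H) = (-8)·(-12) − 2² = 92.
det(H) > 0 and tr(H) = -20 < 0, so H is negative definite and the point is a local maximum.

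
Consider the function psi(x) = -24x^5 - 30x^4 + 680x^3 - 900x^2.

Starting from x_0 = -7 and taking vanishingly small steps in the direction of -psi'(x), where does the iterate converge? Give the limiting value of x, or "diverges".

-5

psi'(x) = -120x(x - 3)(x - 1)(x + 5), so psi'(-7) = -134400.
Gradient descent moves in the -psi' direction, i.e. x is increasing.
The nearest critical point in that direction is x = -5, where psi'' = 28800 > 0 (a local minimum). The iterate converges there.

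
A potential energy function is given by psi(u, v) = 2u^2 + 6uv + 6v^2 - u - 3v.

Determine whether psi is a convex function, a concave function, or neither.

convex

psi is quadratic, so its Hessian is the constant matrix H = [[4, 6], [6, 12]].
det(H) = 12, tr(H) = 16.
det(H) > 0 and tr(H) > 0, so H is positive definite everywhere: convex.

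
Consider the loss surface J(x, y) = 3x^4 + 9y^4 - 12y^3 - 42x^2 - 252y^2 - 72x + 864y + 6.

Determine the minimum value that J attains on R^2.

J(x,y) separates as P(x) + Q(y) + 6, so its minimum is min P + min Q + 6.
P'(x) = 12(x - 3)(x + 1)(x + 2) vanishes at x ∈ {-2, -1, 3}; Q'(y) = 36(y - 3)(y - 2)(y + 4) vanishes at y ∈ {-4, 2, 3}.
Local minima of P (where P''>0): P(-2)=24, P(3)=-351. Local minima of Q: Q(-4)=-4416, Q(3)=729.
So the global minimum of J is P(3) + Q(-4) + 6 = -351 − 4416 + 6 = -4761, attained at (3, -4).

-4761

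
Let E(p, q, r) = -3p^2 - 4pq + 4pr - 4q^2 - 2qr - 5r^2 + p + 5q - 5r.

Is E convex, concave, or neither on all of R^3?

E is quadratic, so its Hessian is the constant matrix H = [[-6, -4, 4], [-4, -8, -2], [4, -2, -10]].
Leading principal minors: -6, 32, -104.
Signs alternate −, +, − ⇒ H ≺ 0 ⇒ concave.

concave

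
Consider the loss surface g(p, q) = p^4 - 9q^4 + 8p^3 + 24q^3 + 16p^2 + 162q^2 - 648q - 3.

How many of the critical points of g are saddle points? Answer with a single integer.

g separates as a function of p plus a function of q, so ∇g=0 decouples.
∂g/∂p = 4p(p + 2)(p + 4) = 0 at p ∈ {-4, -2, 0}; ∂g/∂q = -36(q - 3)(q - 2)(q + 3) = 0 at q ∈ {-3, 2, 3}.
The Hessian is diagonal: diag(g_pp, g_qq). Second derivatives: g_pp(-4)=32, g_pp(-2)=-16, g_pp(0)=32; g_qq(-3)=-1080, g_qq(2)=180, g_qq(3)=-216.
Saddle points occur where the two diagonal entries have opposite signs: (-4, -3), (-4, 3), (-2, 2), (0, -3), (0, 3). Count: 5.

5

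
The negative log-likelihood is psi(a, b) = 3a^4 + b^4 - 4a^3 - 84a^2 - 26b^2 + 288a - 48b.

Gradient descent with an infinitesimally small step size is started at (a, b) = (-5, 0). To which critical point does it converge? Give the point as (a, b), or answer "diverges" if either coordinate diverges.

psi is separable, so gradient descent decouples: a follows -∂psi/∂a, b follows -∂psi/∂b.
∂psi/∂a = 12(a - 3)(a - 2)(a + 4); at a=-5 this is -672, so a increases.
∂psi/∂b = 4(b - 4)(b + 1)(b + 3); at b=0 this is -48, so b increases.
a converges to its nearest critical value -4 (a local min of the a-part); b converges to 4. The iterate converges to (-4, 4).

(-4, 4)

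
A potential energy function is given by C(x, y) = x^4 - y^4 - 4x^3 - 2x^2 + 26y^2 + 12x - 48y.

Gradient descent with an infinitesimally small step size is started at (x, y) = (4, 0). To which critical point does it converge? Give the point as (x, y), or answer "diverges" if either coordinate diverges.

C is separable, so gradient descent decouples: x follows -∂C/∂x, y follows -∂C/∂y.
∂C/∂x = 4(x - 3)(x - 1)(x + 1); at x=4 this is 60, so x decreases.
∂C/∂y = -4(y - 3)(y - 1)(y + 4); at y=0 this is -48, so y increases.
x converges to its nearest critical value 3 (a local min of the x-part); y converges to 1. The iterate converges to (3, 1).

(3, 1)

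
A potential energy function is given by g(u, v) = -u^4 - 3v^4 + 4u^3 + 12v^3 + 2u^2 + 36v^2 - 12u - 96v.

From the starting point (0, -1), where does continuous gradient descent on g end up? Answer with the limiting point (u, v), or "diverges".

(1, 1)

g is separable, so gradient descent decouples: u follows -∂g/∂u, v follows -∂g/∂v.
∂g/∂u = -4(u - 3)(u - 1)(u + 1); at u=0 this is -12, so u increases.
∂g/∂v = -12(v - 4)(v - 1)(v + 2); at v=-1 this is -120, so v increases.
u converges to its nearest critical value 1 (a local min of the u-part); v converges to 1. The iterate converges to (1, 1).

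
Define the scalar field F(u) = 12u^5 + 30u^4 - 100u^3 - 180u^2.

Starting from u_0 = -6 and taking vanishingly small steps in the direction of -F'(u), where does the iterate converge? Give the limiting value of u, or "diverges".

F'(u) = 60u(u - 2)(u + 1)(u + 3), so F'(-6) = 43200.
Gradient descent moves in the -F' direction, i.e. u is decreasing.
There is no critical point below u=-6, and F' keeps the same sign, so the iterate runs off to −∞.

diverges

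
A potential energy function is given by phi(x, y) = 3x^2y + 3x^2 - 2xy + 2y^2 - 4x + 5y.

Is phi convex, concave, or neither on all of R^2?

The term 3x^2y is cubic, so the Hessian is not constant.
∂²phi/∂x² = 6y + 6, which takes both signs as y varies (negative for sufficiently negative y). A diagonal entry of the Hessian changing sign means the Hessian is neither positive- nor negative-semidefinite on all of R^2.

neither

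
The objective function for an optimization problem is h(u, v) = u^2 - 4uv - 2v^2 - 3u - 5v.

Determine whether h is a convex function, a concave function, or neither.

neither

h is quadratic, so its Hessian is the constant matrix H = [[2, -4], [-4, -4]].
det(H) = -24, tr(H) = -2.
det(H) < 0, so H is indefinite: neither convex nor concave.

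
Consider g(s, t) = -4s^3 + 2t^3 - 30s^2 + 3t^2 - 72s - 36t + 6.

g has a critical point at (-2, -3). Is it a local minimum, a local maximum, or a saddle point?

local maximum

The mixed partial ∂²g/∂s∂t is 0, so the Hessian at any point is diag(g_ss, g_tt) = diag(-12(2s + 5), 6(2t + 1)).
At (-2, -3): H = diag(-12, -30).
Both eigenvalues are negative, so H is negative definite: a local maximum.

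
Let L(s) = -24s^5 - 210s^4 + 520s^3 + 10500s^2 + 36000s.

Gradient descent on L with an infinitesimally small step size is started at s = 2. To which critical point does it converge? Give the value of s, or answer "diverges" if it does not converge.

L'(s) = -120(s - 5)(s + 3)(s + 4)(s + 5), so L'(2) = 75600.
Gradient descent moves in the -L' direction, i.e. s is decreasing.
The nearest critical point in that direction is s = -3, where L'' = 1920 > 0 (a local minimum). The iterate converges there.

-3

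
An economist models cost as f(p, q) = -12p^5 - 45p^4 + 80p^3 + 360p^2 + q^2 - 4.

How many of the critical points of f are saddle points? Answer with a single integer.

f separates as a function of p plus a function of q, so ∇f=0 decouples.
∂f/∂p = -60p(p - 2)(p + 2)(p + 3) = 0 at p ∈ {-3, -2, 0, 2}; ∂f/∂q = 2q = 0 at q ∈ {0}.
The Hessian is diagonal: diag(f_pp, f_qq). Second derivatives: f_pp(-3)=900, f_pp(-2)=-480, f_pp(0)=720, f_pp(2)=-2400; f_qq(0)=2.
Saddle points occur where the two diagonal entries have opposite signs: (-2, 0), (2, 0). Count: 2.

2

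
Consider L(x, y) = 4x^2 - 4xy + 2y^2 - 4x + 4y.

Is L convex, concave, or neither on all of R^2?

L is quadratic, so its Hessian is the constant matrix H = [[8, -4], [-4, 4]].
det(H) = 16, tr(H) = 12.
det(H) > 0 and tr(H) > 0, so H is positive definite everywhere: convex.

convex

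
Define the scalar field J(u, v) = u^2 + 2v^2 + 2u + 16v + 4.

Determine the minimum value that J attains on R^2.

-29

J(u,v) separates as P(u) + Q(v) + 4, so its minimum is min P + min Q + 4.
P'(u) = 2u + 2 vanishes at u ∈ {-1}; Q'(v) = 4v + 16 vanishes at v ∈ {-4}.
Local minima of P (where P''>0): P(-1)=-1. Local minima of Q: Q(-4)=-32.
So the global minimum of J is P(-1) + Q(-4) + 4 = -1 − 32 + 4 = -29, attained at (-1, -4).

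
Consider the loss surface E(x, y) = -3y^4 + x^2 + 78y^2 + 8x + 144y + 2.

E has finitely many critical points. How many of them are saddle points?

E separates as a function of x plus a function of y, so ∇E=0 decouples.
∂E/∂x = 2(x + 4) = 0 at x ∈ {-4}; ∂E/∂y = -12(y - 4)(y + 1)(y + 3) = 0 at y ∈ {-3, -1, 4}.
The Hessian is diagonal: diag(E_xx, E_yy). Second derivatives: E_xx(-4)=2; E_yy(-3)=-168, E_yy(-1)=120, E_yy(4)=-420.
Saddle points occur where the two diagonal entries have opposite signs: (-4, -3), (-4, 4). Count: 2.

2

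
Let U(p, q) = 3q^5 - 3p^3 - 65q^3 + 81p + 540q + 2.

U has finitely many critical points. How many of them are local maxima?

U separates as a function of p plus a function of q, so ∇U=0 decouples.
∂U/∂p = -9(p - 3)(p + 3) = 0 at p ∈ {-3, 3}; ∂U/∂q = 15(q - 3)(q - 2)(q + 2)(q + 3) = 0 at q ∈ {-3, -2, 2, 3}.
The Hessian is diagonal: diag(U_pp, U_qq). Second derivatives: U_pp(-3)=54, U_pp(3)=-54; U_qq(-3)=-450, U_qq(-2)=300, U_qq(2)=-300, U_qq(3)=450.
Local maxima occur where both diagonal entries negative: (3, -3), (3, 2). Count: 2.

2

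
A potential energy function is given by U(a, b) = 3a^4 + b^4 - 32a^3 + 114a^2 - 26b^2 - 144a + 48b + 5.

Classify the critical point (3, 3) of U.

The mixed partial ∂²U/∂a∂b is 0, so the Hessian at any point is diag(U_aa, U_bb) = diag(12(3a^2 - 16a + 19), 4(3b^2 - 13)).
At (3, 3): H = diag(-24, 56).
The eigenvalues have opposite signs, so H is indefinite: a saddle point.

saddle point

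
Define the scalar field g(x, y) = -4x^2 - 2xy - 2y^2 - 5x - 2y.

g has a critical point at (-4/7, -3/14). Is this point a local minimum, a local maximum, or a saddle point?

local maximum

The Hessian of g is constant: H = [[-8, -2], [-2, -4]].
det(H) = (-8)·(-4) − (-2)² = 28.
det(H) > 0 and tr(H) = -12 < 0, so H is negative definite and the point is a local maximum.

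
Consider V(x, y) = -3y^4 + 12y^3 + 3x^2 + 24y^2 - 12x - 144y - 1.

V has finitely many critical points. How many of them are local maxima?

V separates as a function of x plus a function of y, so ∇V=0 decouples.
∂V/∂x = 6(x - 2) = 0 at x ∈ {2}; ∂V/∂y = -12(y - 3)(y - 2)(y + 2) = 0 at y ∈ {-2, 2, 3}.
The Hessian is diagonal: diag(V_xx, V_yy). Second derivatives: V_xx(2)=6; V_yy(-2)=-240, V_yy(2)=48, V_yy(3)=-60.
Local maxima occur where both diagonal entries negative: none. Count: 0.

0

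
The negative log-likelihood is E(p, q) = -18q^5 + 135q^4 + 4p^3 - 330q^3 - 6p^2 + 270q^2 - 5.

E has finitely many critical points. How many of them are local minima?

E separates as a function of p plus a function of q, so ∇E=0 decouples.
∂E/∂p = 12p(p - 1) = 0 at p ∈ {0, 1}; ∂E/∂q = -90q(q - 3)(q - 2)(q - 1) = 0 at q ∈ {0, 1, 2, 3}.
The Hessian is diagonal: diag(E_pp, E_qq). Second derivatives: E_pp(0)=-12, E_pp(1)=12; E_qq(0)=540, E_qq(1)=-180, E_qq(2)=180, E_qq(3)=-540.
Local minima occur where both diagonal entries positive: (1, 0), (1, 2). Count: 2.

2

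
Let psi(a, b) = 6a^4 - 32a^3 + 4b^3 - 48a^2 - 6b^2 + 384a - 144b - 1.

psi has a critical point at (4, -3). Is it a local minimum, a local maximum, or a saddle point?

The mixed partial ∂²psi/∂a∂b is 0, so the Hessian at any point is diag(psi_aa, psi_bb) = diag(24(3a^2 - 8a - 4), 12(2b - 1)).
At (4, -3): H = diag(288, -84).
The eigenvalues have opposite signs, so H is indefinite: a saddle point.

saddle point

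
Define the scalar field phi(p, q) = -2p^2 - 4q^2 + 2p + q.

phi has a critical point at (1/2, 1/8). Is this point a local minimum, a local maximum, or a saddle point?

local maximum

The Hessian of phi is constant: H = [[-4, 0], [0, -8]].
det(H) = (-4)·(-8) − 0² = 32.
det(H) > 0 and tr(H) = -12 < 0, so H is negative definite and the point is a local maximum.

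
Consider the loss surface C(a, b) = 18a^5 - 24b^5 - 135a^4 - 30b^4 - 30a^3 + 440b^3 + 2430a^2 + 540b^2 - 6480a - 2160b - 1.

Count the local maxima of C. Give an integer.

C separates as a function of a plus a function of b, so ∇C=0 decouples.
∂C/∂a = 90(a - 4)(a - 3)(a - 2)(a + 3) = 0 at a ∈ {-3, 2, 3, 4}; ∂C/∂b = -120(b - 3)(b - 1)(b + 2)(b + 3) = 0 at b ∈ {-3, -2, 1, 3}.
The Hessian is diagonal: diag(C_aa, C_bb). Second derivatives: C_aa(-3)=-18900, C_aa(2)=900, C_aa(3)=-540, C_aa(4)=1260; C_bb(-3)=2880, C_bb(-2)=-1800, C_bb(1)=2880, C_bb(3)=-7200.
Local maxima occur where both diagonal entries negative: (-3, -2), (-3, 3), (3, -2), (3, 3). Count: 4.

4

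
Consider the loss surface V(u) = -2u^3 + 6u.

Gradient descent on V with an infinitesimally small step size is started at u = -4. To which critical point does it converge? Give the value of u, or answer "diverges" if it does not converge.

-1

V'(u) = -6(u - 1)(u + 1), so V'(-4) = -90.
Gradient descent moves in the -V' direction, i.e. u is increasing.
The nearest critical point in that direction is u = -1, where V'' = 12 > 0 (a local minimum). The iterate converges there.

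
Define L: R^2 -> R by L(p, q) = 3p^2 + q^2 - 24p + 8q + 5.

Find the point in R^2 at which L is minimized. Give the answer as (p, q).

L(p,q) separates as A(p) + B(q) + 5, so its minimum is min A + min B + 5.
A'(p) = 6p - 24 vanishes at p ∈ {4}; B'(q) = 2q + 8 vanishes at q ∈ {-4}.
Local minima of A (where A''>0): A(4)=-48. Local minima of B: B(-4)=-16.
So the global minimum of L is A(4) + B(-4) + 5 = -48 − 16 + 5 = -59, attained at (4, -4).

(4, -4)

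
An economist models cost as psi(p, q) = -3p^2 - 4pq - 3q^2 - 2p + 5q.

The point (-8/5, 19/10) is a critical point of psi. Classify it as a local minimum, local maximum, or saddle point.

The Hessian of psi is constant: H = [[-6, -4], [-4, -6]].
det(H) = (-6)·(-6) − (-4)² = 20.
det(H) > 0 and tr(H) = -12 < 0, so H is negative definite and the point is a local maximum.

local maximum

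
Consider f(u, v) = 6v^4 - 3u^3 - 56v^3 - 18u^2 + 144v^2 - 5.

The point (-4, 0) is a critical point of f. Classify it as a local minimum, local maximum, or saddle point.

local minimum

The mixed partial ∂²f/∂u∂v is 0, so the Hessian at any point is diag(f_uu, f_vv) = diag(-18(u + 2), 24(3v^2 - 14v + 12)).
At (-4, 0): H = diag(36, 288).
Both eigenvalues are positive, so H is positive definite: a local minimum.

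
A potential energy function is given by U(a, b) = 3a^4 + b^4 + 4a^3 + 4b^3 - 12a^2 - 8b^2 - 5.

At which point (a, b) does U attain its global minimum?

U(a,b) separates as P(a) + Q(b) − 5, so its minimum is min P + min Q − 5.
P'(a) = 12a(a - 1)(a + 2) vanishes at a ∈ {-2, 0, 1}; Q'(b) = 4b(b - 1)(b + 4) vanishes at b ∈ {-4, 0, 1}.
Local minima of P (where P''>0): P(-2)=-32, P(1)=-5. Local minima of Q: Q(-4)=-128, Q(1)=-3.
So the global minimum of U is P(-2) + Q(-4) − 5 = -32 − 128 − 5 = -165, attained at (-2, -4).

(-2, -4)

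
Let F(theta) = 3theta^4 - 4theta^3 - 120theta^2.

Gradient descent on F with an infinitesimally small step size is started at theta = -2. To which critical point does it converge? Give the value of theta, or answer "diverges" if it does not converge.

-4

F'(theta) = 12theta(theta - 5)(theta + 4), so F'(-2) = 336.
Gradient descent moves in the -F' direction, i.e. theta is decreasing.
The nearest critical point in that direction is theta = -4, where F'' = 432 > 0 (a local minimum). The iterate converges there.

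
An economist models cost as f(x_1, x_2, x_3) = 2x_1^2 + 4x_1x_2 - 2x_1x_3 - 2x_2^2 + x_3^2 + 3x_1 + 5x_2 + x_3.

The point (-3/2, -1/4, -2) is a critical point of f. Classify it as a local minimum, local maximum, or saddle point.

saddle point

The Hessian is constant: H = [[4, 4, -2], [4, -4, 0], [-2, 0, 2]].
Leading principal minors: Δ₁ = 4, Δ₂ = -32, Δ₃ = -48.
The minors fit neither the all-positive nor the alternating-sign pattern, so H is indefinite: a saddle point.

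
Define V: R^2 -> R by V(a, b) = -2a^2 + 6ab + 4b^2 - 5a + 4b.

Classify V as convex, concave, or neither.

V is quadratic, so its Hessian is the constant matrix H = [[-4, 6], [6, 8]].
det(H) = -68, tr(H) = 4.
det(H) < 0, so H is indefinite: neither convex nor concave.

neither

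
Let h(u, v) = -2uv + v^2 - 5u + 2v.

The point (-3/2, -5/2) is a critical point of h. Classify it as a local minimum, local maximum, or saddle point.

The Hessian of h is constant: H = [[0, -2], [-2, 2]].
det(H) = 0·2 − (-2)² = -4.
Since det(H) < 0, H is indefinite and the critical point is a saddle point.

saddle point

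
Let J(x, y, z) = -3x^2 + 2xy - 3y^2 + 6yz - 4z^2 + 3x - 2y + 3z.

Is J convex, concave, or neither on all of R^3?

concave

J is quadratic, so its Hessian is the constant matrix H = [[-6, 2, 0], [2, -6, 6], [0, 6, -8]].
Leading principal minors: -6, 32, -40.
Signs alternate −, +, − ⇒ H ≺ 0 ⇒ concave.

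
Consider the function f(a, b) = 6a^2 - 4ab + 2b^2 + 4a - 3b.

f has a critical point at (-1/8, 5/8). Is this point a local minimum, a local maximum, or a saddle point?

The Hessian of f is constant: H = [[12, -4], [-4, 4]].
det(H) = 12·4 − (-4)² = 32.
det(H) > 0 and tr(H) = 16 > 0, so H is positive definite and the point is a local minimum.

local minimum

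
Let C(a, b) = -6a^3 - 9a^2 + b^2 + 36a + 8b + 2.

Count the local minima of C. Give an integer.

1

C separates as a function of a plus a function of b, so ∇C=0 decouples.
∂C/∂a = -18(a - 1)(a + 2) = 0 at a ∈ {-2, 1}; ∂C/∂b = 2(b + 4) = 0 at b ∈ {-4}.
The Hessian is diagonal: diag(C_aa, C_bb). Second derivatives: C_aa(-2)=54, C_aa(1)=-54; C_bb(-4)=2.
Local minima occur where both diagonal entries positive: (-2, -4). Count: 1.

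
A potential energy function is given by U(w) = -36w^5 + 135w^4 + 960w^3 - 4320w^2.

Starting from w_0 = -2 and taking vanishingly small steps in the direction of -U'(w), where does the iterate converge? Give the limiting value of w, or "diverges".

-4

U'(w) = -180w(w - 4)(w - 3)(w + 4), so U'(-2) = 21600.
Gradient descent moves in the -U' direction, i.e. w is decreasing.
The nearest critical point in that direction is w = -4, where U'' = 40320 > 0 (a local minimum). The iterate converges there.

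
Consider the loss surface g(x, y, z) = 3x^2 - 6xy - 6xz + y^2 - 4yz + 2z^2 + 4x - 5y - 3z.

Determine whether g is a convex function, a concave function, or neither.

g is quadratic, so its Hessian is the constant matrix H = [[6, -6, -6], [-6, 2, -4], [-6, -4, 4]].
Leading principal minors: 6, -24, -552.
Neither pattern holds ⇒ H is indefinite ⇒ neither convex nor concave.

neither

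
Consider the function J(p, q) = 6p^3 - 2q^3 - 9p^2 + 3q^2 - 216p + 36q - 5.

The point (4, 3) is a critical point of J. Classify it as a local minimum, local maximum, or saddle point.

saddle point

The mixed partial ∂²J/∂p∂q is 0, so the Hessian at any point is diag(J_pp, J_qq) = diag(18(2p - 1), 6(-2q + 1)).
At (4, 3): H = diag(126, -30).
The eigenvalues have opposite signs, so H is indefinite: a saddle point.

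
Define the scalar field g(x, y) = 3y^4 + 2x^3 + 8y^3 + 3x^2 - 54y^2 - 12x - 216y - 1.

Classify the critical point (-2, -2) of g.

The mixed partial ∂²g/∂x∂y is 0, so the Hessian at any point is diag(g_xx, g_yy) = diag(6(2x + 1), 12(3y^2 + 4y - 9)).
At (-2, -2): H = diag(-18, -60).
Both eigenvalues are negative, so H is negative definite: a local maximum.

local maximum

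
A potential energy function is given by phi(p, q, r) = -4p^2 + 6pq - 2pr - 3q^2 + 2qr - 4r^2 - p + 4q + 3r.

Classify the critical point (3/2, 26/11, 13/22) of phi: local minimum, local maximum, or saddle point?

local maximum

The Hessian is constant: H = [[-8, 6, -2], [6, -6, 2], [-2, 2, -8]].
Leading principal minors: Δ₁ = -8, Δ₂ = 12, Δ₃ = -88.
The minors alternate sign starting negative (−, +, −), so H is negative definite: a local maximum.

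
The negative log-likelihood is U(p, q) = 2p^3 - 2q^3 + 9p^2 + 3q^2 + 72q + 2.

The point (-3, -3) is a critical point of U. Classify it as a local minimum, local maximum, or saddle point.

The mixed partial ∂²U/∂p∂q is 0, so the Hessian at any point is diag(U_pp, U_qq) = diag(6(2p + 3), 6(-2q + 1)).
At (-3, -3): H = diag(-18, 42).
The eigenvalues have opposite signs, so H is indefinite: a saddle point.

saddle point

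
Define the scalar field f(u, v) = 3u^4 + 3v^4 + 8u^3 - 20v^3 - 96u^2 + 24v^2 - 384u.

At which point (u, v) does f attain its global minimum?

(4, 4)

f(u,v) separates as P(u) + Q(v), so its minimum is min P + min Q.
P'(u) = 12(u - 4)(u + 2)(u + 4) vanishes at u ∈ {-4, -2, 4}; Q'(v) = 12v(v - 4)(v - 1) vanishes at v ∈ {0, 1, 4}.
Local minima of P (where P''>0): P(-4)=256, P(4)=-1792. Local minima of Q: Q(0)=0, Q(4)=-128.
So the global minimum of f is P(4) + Q(4) = -1792 − 128 = -1920, attained at (4, 4).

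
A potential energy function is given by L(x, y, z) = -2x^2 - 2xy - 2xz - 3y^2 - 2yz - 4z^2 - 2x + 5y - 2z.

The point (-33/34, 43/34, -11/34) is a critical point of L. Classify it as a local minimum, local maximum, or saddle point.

The Hessian is constant: H = [[-4, -2, -2], [-2, -6, -2], [-2, -2, -8]].
Leading principal minors: Δ₁ = -4, Δ₂ = 20, Δ₃ = -136.
The minors alternate sign starting negative (−, +, −), so H is negative definite: a local maximum.

local maximum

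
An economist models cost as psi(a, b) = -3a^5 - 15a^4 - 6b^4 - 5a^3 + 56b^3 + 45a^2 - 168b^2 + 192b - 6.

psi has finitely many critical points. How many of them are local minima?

2

psi separates as a function of a plus a function of b, so ∇psi=0 decouples.
∂psi/∂a = -15a(a - 1)(a + 2)(a + 3) = 0 at a ∈ {-3, -2, 0, 1}; ∂psi/∂b = -24(b - 4)(b - 2)(b - 1) = 0 at b ∈ {1, 2, 4}.
The Hessian is diagonal: diag(psi_aa, psi_bb). Second derivatives: psi_aa(-3)=180, psi_aa(-2)=-90, psi_aa(0)=90, psi_aa(1)=-180; psi_bb(1)=-72, psi_bb(2)=48, psi_bb(4)=-144.
Local minima occur where both diagonal entries positive: (-3, 2), (0, 2). Count: 2.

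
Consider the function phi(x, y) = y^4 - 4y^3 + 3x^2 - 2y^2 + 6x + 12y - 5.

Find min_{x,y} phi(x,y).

-17

phi(x,y) separates as P(x) + Q(y) − 5, so its minimum is min P + min Q − 5.
P'(x) = 6x + 6 vanishes at x ∈ {-1}; Q'(y) = 4(y - 3)(y - 1)(y + 1) vanishes at y ∈ {-1, 1, 3}.
Local minima of P (where P''>0): P(-1)=-3. Local minima of Q: Q(-1)=-9, Q(3)=-9.
So the global minimum of phi is P(-1) + Q(-1) − 5 = -3 − 9 − 5 = -17, attained at (-1, -1).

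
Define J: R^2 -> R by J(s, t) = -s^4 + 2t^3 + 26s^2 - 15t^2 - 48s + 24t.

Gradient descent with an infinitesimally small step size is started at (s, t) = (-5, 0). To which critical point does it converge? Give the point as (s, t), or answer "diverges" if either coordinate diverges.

J is separable, so gradient descent decouples: s follows -∂J/∂s, t follows -∂J/∂t.
∂J/∂s = -4(s - 3)(s - 1)(s + 4); at s=-5 this is 192, so s decreases.
∂J/∂t = 6(t - 4)(t - 1); at t=0 this is 24, so t decreases.
The s-coordinate has no critical point in that direction and runs off to infinity.

diverges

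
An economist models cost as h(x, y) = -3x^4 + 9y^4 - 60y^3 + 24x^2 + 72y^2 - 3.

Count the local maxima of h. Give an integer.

h separates as a function of x plus a function of y, so ∇h=0 decouples.
∂h/∂x = -12x(x - 2)(x + 2) = 0 at x ∈ {-2, 0, 2}; ∂h/∂y = 36y(y - 4)(y - 1) = 0 at y ∈ {0, 1, 4}.
The Hessian is diagonal: diag(h_xx, h_yy). Second derivatives: h_xx(-2)=-96, h_xx(0)=48, h_xx(2)=-96; h_yy(0)=144, h_yy(1)=-108, h_yy(4)=432.
Local maxima occur where both diagonal entries negative: (-2, 1), (2, 1). Count: 2.

2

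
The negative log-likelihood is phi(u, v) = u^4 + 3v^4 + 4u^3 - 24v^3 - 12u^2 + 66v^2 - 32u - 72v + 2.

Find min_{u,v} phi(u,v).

-89

phi(u,v) separates as P(u) + Q(v) + 2, so its minimum is min P + min Q + 2.
P'(u) = 4(u - 2)(u + 1)(u + 4) vanishes at u ∈ {-4, -1, 2}; Q'(v) = 12(v - 3)(v - 2)(v - 1) vanishes at v ∈ {1, 2, 3}.
Local minima of P (where P''>0): P(-4)=-64, P(2)=-64. Local minima of Q: Q(1)=-27, Q(3)=-27.
So the global minimum of phi is P(-4) + Q(1) + 2 = -64 − 27 + 2 = -89, attained at (-4, 1).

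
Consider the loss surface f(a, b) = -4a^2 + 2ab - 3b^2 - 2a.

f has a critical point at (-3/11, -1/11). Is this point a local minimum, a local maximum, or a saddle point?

local maximum

The Hessian of f is constant: H = [[-8, 2], [2, -6]].
det(H) = (-8)·(-6) − 2² = 44.
det(H) > 0 and tr(H) = -14 < 0, so H is negative definite and the point is a local maximum.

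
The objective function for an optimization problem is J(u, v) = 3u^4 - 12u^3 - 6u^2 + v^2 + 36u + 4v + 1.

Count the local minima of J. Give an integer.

J separates as a function of u plus a function of v, so ∇J=0 decouples.
∂J/∂u = 12(u - 3)(u - 1)(u + 1) = 0 at u ∈ {-1, 1, 3}; ∂J/∂v = 2(v + 2) = 0 at v ∈ {-2}.
The Hessian is diagonal: diag(J_uu, J_vv). Second derivatives: J_uu(-1)=96, J_uu(1)=-48, J_uu(3)=96; J_vv(-2)=2.
Local minima occur where both diagonal entries positive: (-1, -2), (3, -2). Count: 2.

2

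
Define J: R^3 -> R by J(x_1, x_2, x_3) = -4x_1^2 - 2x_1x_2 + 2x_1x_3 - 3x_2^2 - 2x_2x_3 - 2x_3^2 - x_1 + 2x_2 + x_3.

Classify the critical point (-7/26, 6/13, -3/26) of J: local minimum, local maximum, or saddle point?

The Hessian is constant: H = [[-8, -2, 2], [-2, -6, -2], [2, -2, -4]].
Leading principal minors: Δ₁ = -8, Δ₂ = 44, Δ₃ = -104.
The minors alternate sign starting negative (−, +, −), so H is negative definite: a local maximum.

local maximum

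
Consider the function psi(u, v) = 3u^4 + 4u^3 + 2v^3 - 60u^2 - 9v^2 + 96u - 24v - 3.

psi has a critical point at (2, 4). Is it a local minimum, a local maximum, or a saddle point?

The mixed partial ∂²psi/∂u∂v is 0, so the Hessian at any point is diag(psi_uu, psi_vv) = diag(12(3u^2 + 2u - 10), 6(2v - 3)).
At (2, 4): H = diag(72, 30).
Both eigenvalues are positive, so H is positive definite: a local minimum.

local minimum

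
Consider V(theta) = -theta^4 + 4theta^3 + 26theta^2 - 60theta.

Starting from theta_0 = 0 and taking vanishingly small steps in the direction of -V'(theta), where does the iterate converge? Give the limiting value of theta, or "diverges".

1

V'(theta) = -4(theta - 5)(theta - 1)(theta + 3), so V'(0) = -60.
Gradient descent moves in the -V' direction, i.e. theta is increasing.
The nearest critical point in that direction is theta = 1, where V'' = 64 > 0 (a local minimum). The iterate converges there.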